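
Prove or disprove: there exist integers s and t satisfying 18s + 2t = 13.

No, no such integers exist.

Both 18 and 2 are divisible by gcd(18, 2) = 2, hence so is any combination 18s + 2t.
But 13 is not a multiple of 2 (it leaves remainder 1).
Hence no integers s, t satisfy the equation.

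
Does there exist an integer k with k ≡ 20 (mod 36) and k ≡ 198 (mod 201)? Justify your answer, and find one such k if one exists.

gcd(36, 201) = 3. If k ≡ 20 (mod 36) and k ≡ 198 (mod 201), then k ≡ 20 (mod 3) and k ≡ 198 (mod 3).
But 20 mod 3 = 2 while 198 mod 3 = 0, a contradiction.
Therefore no such k exists.

No such integer exists.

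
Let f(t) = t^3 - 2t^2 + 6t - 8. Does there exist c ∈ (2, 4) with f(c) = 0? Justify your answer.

f has no root in that interval.

Evaluate at the endpoints: f(2) = 4, f(4) = 48 — same sign (positive).
The derivative f'(t) = 3t^2 - 4t + 6 is a quadratic with discriminant (-4)² − 4·3·6 = -56 < 0; it never vanishes, so it is always positive (sign of the leading coefficient).
Hence f is strictly increasing on ℝ, and in particular on [2, 4]. A strictly monotone function with same-sign endpoint values stays positive on the whole interval, so f has no zero in (2, 4).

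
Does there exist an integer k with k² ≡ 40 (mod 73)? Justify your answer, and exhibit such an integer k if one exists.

73 is prime, so by Euler's criterion 40 is a square mod 73 iff 40^((73−1)/2) = 40^36 ≡ 1 (mod 73).
Repeated squaring mod 73: 40^2 = 1600 ≡ 67; 40^4 ≡ 67² = 4489 ≡ 36; 40^8 ≡ 36² = 1296 ≡ 55; 40^16 ≡ 55² = 3025 ≡ 32; 40^32 ≡ 32² = 1024 ≡ 2.
Since 36 = 32 + 4, 40^36 ≡ 2 · 36; multiplying out mod 73: 2·36 = 72 ≡ 72. Thus 40^36 ≡ 72 ≡ −1 (mod 73).
The value −1 means 40 is a non-residue modulo 73, so k² ≡ 40 (mod 73) is impossible.

No, no such integer exists.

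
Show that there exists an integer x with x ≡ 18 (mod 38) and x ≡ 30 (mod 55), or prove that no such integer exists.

gcd(38, 55) = 1, so the Chinese Remainder Theorem guarantees exactly one residue class mod 2090 satisfying both.
Write x = 18 + 38t and require 18 + 38t ≡ 30 (mod 55), i.e. 38t ≡ 12 (mod 55).
Since 38·42 = 1596 = 29·55 + 1, the inverse of 38 mod 55 is 42.
Therefore t ≡ 42·12 = 504 ≡ 9 (mod 55).
Taking t = 9 gives x = 18 + 38·9 = 360.
Check: 360 mod 38 = 18, 360 mod 55 = 30. ✓

x = 360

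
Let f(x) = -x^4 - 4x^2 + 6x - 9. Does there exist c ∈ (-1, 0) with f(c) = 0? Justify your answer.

f(-1) = -20 and f(0) = -9, both negative, so a sign-change argument is unavailable; we show f keeps this sign on the whole interval.
Shift to the endpoint 0: with x = −u (0 < u < 1), one computes f(−u) = -u^4 - 4u^2 - 6u - 9.
All 4 nonzero coefficients of this polynomial in u are negative; hence for u > 0 the value is a sum of negative terms (the constant -9 among them).
Therefore f(x) < 0 throughout (-1, 0), and f has no zero there.

No.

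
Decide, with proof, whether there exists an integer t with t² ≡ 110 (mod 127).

Apply Euler's criterion with the prime 127: 110 is a quadratic residue iff 110^63 ≡ 1 (mod 127), and a non-residue iff it is ≡ −1.
Repeated squaring mod 127: 110^2 = 12100 ≡ 35; 110^4 ≡ 35² = 1225 ≡ 82; 110^8 ≡ 82² = 6724 ≡ 120; 110^16 ≡ 120² = 14400 ≡ 49; 110^32 ≡ 49² = 2401 ≡ 115.
Since 63 = 32 + 16 + 8 + 4 + 2 + 1, 110^63 ≡ 115 · 49 · 120 · 82 · 35 · 110; multiplying out mod 127: 115·49 = 5635 ≡ 47, then 47·120 = 5640 ≡ 52, then 52·82 = 4264 ≡ 73, then 73·35 = 2555 ≡ 15, then 15·110 = 1650 ≡ 126. Thus 110^63 ≡ 126 ≡ −1 (mod 127).
By Euler's criterion 110 is a quadratic non-residue mod 127: no t satisfies t² ≡ 110 (mod 127).

There is no such integer.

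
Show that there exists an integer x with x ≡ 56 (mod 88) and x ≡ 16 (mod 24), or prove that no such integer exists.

Here gcd(88, 24) = 8, and both 56 and 16 leave remainder 0 mod 8, so the system is consistent.
The integers ≡ 56 (mod 88) are 56, 144, 232, …; their remainders mod 24 are 8, 0, 16, so x = 232 is the first that is ≡ 16 (mod 24).
Check: 232 mod 88 = 56, 232 mod 24 = 16. ✓

x = 232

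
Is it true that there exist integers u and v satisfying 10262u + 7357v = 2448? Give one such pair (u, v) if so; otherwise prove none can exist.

gcd(10262, 7357) = 7, so every integer of the form 10262u + 7357v is a multiple of 7.
But 2448 is not a multiple of 7 (it leaves remainder 5).
So the equation is unsolvable over ℤ.

No, no such integers exist.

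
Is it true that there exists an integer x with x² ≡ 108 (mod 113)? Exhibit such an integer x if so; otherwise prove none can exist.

Apply Euler's criterion with the prime 113: 108 is a quadratic residue iff 108^56 ≡ 1 (mod 113), and a non-residue iff it is ≡ −1.
Squaring successively (mod 113): 108^2 = 11664 ≡ 25; 108^4 ≡ 25² = 625 ≡ 60; 108^8 ≡ 60² = 3600 ≡ 97; 108^16 ≡ 97² = 9409 ≡ 30; 108^32 ≡ 30² = 900 ≡ 109.
Since 56 = 32 + 16 + 8, 108^56 ≡ 109 · 30 · 97; multiplying out mod 113: 109·30 = 3270 ≡ 106, then 106·97 = 10282 ≡ 112. Thus 108^56 ≡ 112 ≡ −1 (mod 113).
By Euler's criterion 108 is a quadratic non-residue mod 113: no x satisfies x² ≡ 108 (mod 113).

No, no such integer exists.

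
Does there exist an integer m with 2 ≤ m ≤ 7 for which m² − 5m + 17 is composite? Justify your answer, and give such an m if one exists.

There is no such integer m in that range.

The values for m = 2, 3, …, 7 are 11, 11, 13, 17, 23, 31, and each of these is prime.
So no value in the range makes the expression composite.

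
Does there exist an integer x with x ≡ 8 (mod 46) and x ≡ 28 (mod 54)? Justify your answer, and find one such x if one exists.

x = 514

The moduli are not coprime: gcd(46, 54) = 2. Compatibility requires 2 ∣ (28 − 8) = 20, which holds, so solutions exist.
Put x = 8 + 46t, so we need 46t ≡ 20 (mod 54), equivalently (divide by 2) 23t ≡ 10 (mod 27).
To invert 23 modulo 27: 27 = 1·23 + 4, 23 = 5·4 + 3, 4 = 1·3 + 1, 3 = 3·1 + 0, and unwinding, 1 = 4 − 1·3 = 4 − (23 − 5·4) = −23 + 6·4 = −23 + 6·(27 − 1·23) = 6·27 − 7·23. Thus 23⁻¹ ≡ -7 ≡ 20 (mod 27).
Therefore t ≡ 20·10 = 200 ≡ 11 (mod 27).
Then x = 8 + 46·11 = 514.
Verify: 514 = 11·46 + 8 and 514 = 9·54 + 28. ✓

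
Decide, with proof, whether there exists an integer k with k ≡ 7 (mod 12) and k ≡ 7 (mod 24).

k = 7

gcd(12, 24) = 12. A simultaneous solution exists iff 7 ≡ 7 (mod 12); here 7 mod 12 = 7 = 7 mod 12, so it does.
In fact k = 7 itself already satisfies 7 mod 24 = 7.
Check: 7 mod 12 = 7, 7 mod 24 = 7. ✓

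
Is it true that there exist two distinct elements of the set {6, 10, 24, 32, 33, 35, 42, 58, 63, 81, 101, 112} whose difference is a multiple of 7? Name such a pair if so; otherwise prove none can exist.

10 and 24 are such a pair.

Reduce each element mod 7: 6↦6, 10↦3, 24↦3, 32↦4, 33↦5, 35↦0, 42↦0, 58↦2, 63↦0, 81↦4, 101↦3, 112↦0. The residue 3 repeats (at 10 and 24), and 24 − 10 = 14 = 2·7.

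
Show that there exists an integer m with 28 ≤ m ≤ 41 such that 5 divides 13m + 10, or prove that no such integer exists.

m = 30

m = 30 works, since 13·30 + 10 = 400 = 80·5.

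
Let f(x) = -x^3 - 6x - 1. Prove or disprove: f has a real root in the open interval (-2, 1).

f(-2) = 19 and f(1) = -8, which have opposite signs.
Since f is a polynomial it is continuous on [-2, 1].
By the Intermediate Value Theorem, f takes the value 0 somewhere in the open interval.

Yes, f has a root in the interval.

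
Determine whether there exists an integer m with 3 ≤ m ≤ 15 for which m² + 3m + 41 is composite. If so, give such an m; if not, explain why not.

m = 12

At m = 12: 12² + 3·12 + 41 = 221 = 13·17, which is composite.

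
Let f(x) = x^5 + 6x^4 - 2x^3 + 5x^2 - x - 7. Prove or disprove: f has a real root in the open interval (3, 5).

No.

f(3) = 710 and f(5) = 6738, both positive, so a sign-change argument is unavailable; we show f keeps this sign on the whole interval.
Shift to the endpoint 3: with x = 3 + u (0 < u < 2), one computes f(3 + u) = u^5 + 21u^4 + 160u^3 + 581u^2 + 1028u + 710.
The nonzero coefficients here are all positive, so for u > 0 every term is positive (or zero), and the constant term 710 is strictly positive.
Therefore f(x) > 0 throughout (3, 5), and f has no zero there.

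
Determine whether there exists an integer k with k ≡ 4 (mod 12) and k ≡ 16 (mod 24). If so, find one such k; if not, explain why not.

Here gcd(12, 24) = 12, and both 4 and 16 leave remainder 4 mod 12, so the system is consistent.
List candidates k ≡ 4 (mod 12): 4, 16. Modulo 24 these are 4, 16; 16 gives 16 as required.
Verify: 16 = 1·12 + 4 and 16 = 0·24 + 16. ✓

k = 16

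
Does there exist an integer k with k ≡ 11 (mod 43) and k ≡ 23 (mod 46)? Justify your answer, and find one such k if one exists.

k = 1817

gcd(43, 46) = 1, so the Chinese Remainder Theorem guarantees exactly one residue class mod 1978 satisfying both.
Write k = 11 + 43t and require 11 + 43t ≡ 23 (mod 46), i.e. 43t ≡ 12 (mod 46).
Invert 43 mod 46 by the Euclidean algorithm: 46 = 1·43 + 3, 43 = 14·3 + 1, 3 = 3·1 + 0; back-substituting, 1 = 43 − 14·3 = 43 − 14·(46 − 1·43) = −14·46 + 15·43. Hence 43·15 ≡ 1, so 43⁻¹ ≡ 15 (mod 46).
Therefore t ≡ 15·12 = 180 ≡ 42 (mod 46).
With t = 42: k = 11 + 43·42 = 1817.
Check: 1817 mod 43 = 11, 1817 mod 46 = 23. ✓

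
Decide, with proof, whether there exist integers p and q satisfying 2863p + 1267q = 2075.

gcd(2863, 1267) = 7, so every integer of the form 2863p + 1267q is a multiple of 7.
However 2075 leaves remainder 3 on division by 7.
Hence no integers p, q satisfy the equation.

No, no such integers exist.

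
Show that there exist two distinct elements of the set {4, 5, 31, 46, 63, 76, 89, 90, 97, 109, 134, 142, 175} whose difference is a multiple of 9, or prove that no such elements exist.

Reduce each element mod 9: 4↦4, 5↦5, 31↦4, 46↦1, 63↦0, 76↦4, 89↦8, 90↦0, 97↦7, 109↦1, 134↦8, 142↦7, 175↦4. The residue 4 repeats (at 4 and 31), and 31 − 4 = 27 = 3·9.

The pair (4, 31) works.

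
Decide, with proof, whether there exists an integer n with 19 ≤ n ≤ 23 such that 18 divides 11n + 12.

For n = 19, 20, …, 23 the values of 11n + 12 modulo 18 are 5, 16, 9, 2, 13 respectively.
None is 0, so 18 never divides 11n + 12 on this range.

No such integer n in that range exists.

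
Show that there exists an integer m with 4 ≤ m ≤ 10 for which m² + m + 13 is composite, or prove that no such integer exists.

At m = 6: 6² + 6 + 13 = 55 = 5·11, which is composite.

m = 6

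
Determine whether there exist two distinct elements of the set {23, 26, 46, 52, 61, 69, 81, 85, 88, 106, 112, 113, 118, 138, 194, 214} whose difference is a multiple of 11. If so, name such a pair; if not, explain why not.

Reduce each element mod 11: 23↦1, 26↦4, 46↦2, 52↦8, 61↦6, 69↦3, 81↦4, 85↦8, 88↦0, 106↦7, 112↦2, 113↦3, 118↦8, 138↦6, 194↦7, 214↦5. The residue 4 repeats (at 26 and 81), and 81 − 26 = 55 = 5·11.

Yes: 26 and 81.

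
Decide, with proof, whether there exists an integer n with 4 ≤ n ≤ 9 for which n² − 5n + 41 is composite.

At n = 9: 9² − 5·9 + 41 = 77 = 7·11, which is composite.

n = 9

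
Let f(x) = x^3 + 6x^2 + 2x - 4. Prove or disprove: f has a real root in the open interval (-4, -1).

Yes, f has a root in the interval.

f(-4) = 20 and f(-1) = -1, which have opposite signs.
f is continuous everywhere (it is a polynomial), in particular on [-4, -1].
By the Intermediate Value Theorem, f takes the value 0 somewhere in the open interval.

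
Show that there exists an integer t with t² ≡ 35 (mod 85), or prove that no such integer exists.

t = 35

t = 35 works: 35² = 1225, and 1225 − 35 = 1190 = 14·85.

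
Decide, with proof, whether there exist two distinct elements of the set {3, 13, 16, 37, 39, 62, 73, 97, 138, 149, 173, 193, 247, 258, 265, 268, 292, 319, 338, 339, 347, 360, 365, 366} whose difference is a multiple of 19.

3 mod 19 = 3 and 193 mod 19 = 3, so 193 − 3 = 190 = 10·19.

The pair (3, 193) works.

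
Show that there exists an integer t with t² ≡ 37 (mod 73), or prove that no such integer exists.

t = 57

t = 57 works: 57² = 3249, and 3249 − 37 = 3212 = 44·73.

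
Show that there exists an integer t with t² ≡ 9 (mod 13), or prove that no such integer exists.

t = 10

Take t = 10. Then 10² = 100 = 7·13 + 9, so 10² ≡ 9 (mod 13).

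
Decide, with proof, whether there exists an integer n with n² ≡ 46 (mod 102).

Since 17 ∣ 102, a solution of n² ≡ 46 (mod 102) would also satisfy n² ≡ 46 ≡ 12 (mod 17).
Squares mod 17 repeat after n = 8 (as (−n)² = n²); for n = 0..8 they are 0, 1, 4, 9, 16, 8, 2, 15, 13.
The set of squares mod 17 is therefore {0, 1, 2, 4, 8, 9, 13, 15, 16}, which does not contain 12.
Hence no integer n has n² ≡ 46 (mod 102).

No, no such integer exists.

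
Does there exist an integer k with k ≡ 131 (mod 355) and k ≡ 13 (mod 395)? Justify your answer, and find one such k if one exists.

There is no such integer.

gcd(355, 395) = 5. If k ≡ 131 (mod 355) and k ≡ 13 (mod 395), then k ≡ 131 (mod 5) and k ≡ 13 (mod 5).
These are incompatible: 131 − 13 = 118 is not divisible by 5.
Therefore no such k exists.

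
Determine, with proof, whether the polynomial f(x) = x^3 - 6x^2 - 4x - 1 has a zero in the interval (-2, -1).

No.

f(-2) = -25 and f(-1) = -4, both negative, so a sign-change argument is unavailable; we show f keeps this sign on the whole interval.
Substitute x = -1 − u, where 0 < u < 1 on the interval. Expanding, f(-1 − u) = -u^3 - 9u^2 - 11u - 4.
All 4 nonzero coefficients of this polynomial in u are negative; hence for u > 0 the value is a sum of negative terms (the constant -4 among them).
So f is strictly negative on (-2, -1); no root exists in the interval.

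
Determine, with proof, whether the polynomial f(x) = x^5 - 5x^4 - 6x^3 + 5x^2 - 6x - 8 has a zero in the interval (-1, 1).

f(-1) = 3 and f(1) = -19, which have opposite signs.
f is continuous everywhere (it is a polynomial), in particular on [-1, 1].
By the Intermediate Value Theorem f must vanish at some point of (-1, 1).

Yes, f has a root in the interval.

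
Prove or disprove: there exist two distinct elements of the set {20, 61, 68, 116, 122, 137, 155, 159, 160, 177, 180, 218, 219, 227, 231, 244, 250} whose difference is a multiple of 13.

20 mod 13 = 7 and 137 mod 13 = 7, so 137 − 20 = 117 = 9·13.

20 and 137 are such a pair.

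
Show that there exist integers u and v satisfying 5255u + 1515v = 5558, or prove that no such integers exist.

There are no such integers.

Both 5255 and 1515 are divisible by gcd(5255, 1515) = 5, hence so is any combination 5255u + 1515v.
However 5558 leaves remainder 3 on division by 5.
So the equation is unsolvable over ℤ.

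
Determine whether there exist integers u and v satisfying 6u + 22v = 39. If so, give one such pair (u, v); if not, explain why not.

There are no such integers.

Both 6 and 22 are divisible by gcd(6, 22) = 2, hence so is any combination 6u + 22v.
But 39 is not a multiple of 2 (it leaves remainder 1).
Hence no integers u, v satisfy the equation.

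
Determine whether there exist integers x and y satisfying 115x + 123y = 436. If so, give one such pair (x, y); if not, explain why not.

x = 7, y = -3

Since gcd(115, 123) = 1, every integer is an integer combination of 115 and 123.
Euclidean algorithm: 123 = 1·115 + 8, 115 = 14·8 + 3, 8 = 2·3 + 2, 3 = 1·2 + 1, 2 = 2·1 + 0.
Back-substituting, 1 = 3 − 1·2 = 3 − (8 − 2·3) = −8 + 3·3 = −8 + 3·(115 − 14·8) = 3·115 − 43·8 = 3·115 − 43·(123 − 1·115) = −43·123 + 46·115; that is, 115·46 + 123·(-43) = 1.
Times 436: 115·20056 + 123·(-18748) = 436, so (20056, -18748) solves it.
Subtracting 163·123 from x and adding 163·115 to y gives the tidier solution (7, -3).
Check: 115·7 + 123·(-3) = 805 − 369 = 436. ✓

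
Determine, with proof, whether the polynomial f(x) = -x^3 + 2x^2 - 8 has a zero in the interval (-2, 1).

Such a root exists.

f(-2) = 8 and f(1) = -7, which have opposite signs.
f is continuous everywhere (it is a polynomial), in particular on [-2, 1].
By the Intermediate Value Theorem f must vanish at some point of (-2, 1).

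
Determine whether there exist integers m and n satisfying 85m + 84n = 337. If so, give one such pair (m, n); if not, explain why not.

m = 1, n = 3

85 and 84 are coprime, so 85m + 84n ranges over all of ℤ.
Euclidean algorithm: 85 = 1·84 + 1, 84 = 84·1 + 0.
Back-substituting, 1 = 85 − 1·84; that is, 85·1 + 84·(-1) = 1.
Scaling by 337 gives the particular solution (m, n) = (337, -337).
Subtracting 4·84 from m and adding 4·85 to n gives the tidier solution (1, 3).
Check: 85·1 + 84·3 = 85 + 252 = 337. ✓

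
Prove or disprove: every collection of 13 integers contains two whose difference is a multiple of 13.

No; for instance {33, 34, 35, 36, 37, 38, 39, 40, 41, 42, 43, 44, 45} is a counterexample.

Consider the 13 integers 33, 34, …, 45. They lie in distinct residue classes modulo 13, since 13 ≤ 13.
Any two of them differ by at most 12 < 13 and by at least 1, so no difference is a multiple of 13.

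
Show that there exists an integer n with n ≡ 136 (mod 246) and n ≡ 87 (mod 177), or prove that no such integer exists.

There is no such integer.

Reduce both congruences modulo 3, which divides 246 and 177: they say n ≡ 136 (mod 3) and n ≡ 87 (mod 3).
However 136 ≡ 1 and 87 ≡ 0 (mod 3), and 1 ≠ 0.
Therefore no such n exists.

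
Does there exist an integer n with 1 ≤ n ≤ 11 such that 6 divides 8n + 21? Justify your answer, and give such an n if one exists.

There is no such integer n in that range.

At n = 1, 8·1 + 21 = 29 ≡ 5 (mod 6), and each step in n adds 8 ≡ 2 (mod 6), giving residues 5, 1, 3, 5, 1, 3, 5, 1, 3, 5, 1 for n = 1, 2, …, 11.
None is 0, so 6 never divides 8n + 21 on this range.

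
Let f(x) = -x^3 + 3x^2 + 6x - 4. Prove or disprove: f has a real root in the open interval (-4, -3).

The endpoint values f(-4) = 84 and f(-3) = 32 are both positive. Claim: f(x) > 0 for every x in (-4, -3).
Substitute x = -3 − u, where 0 < u < 1 on the interval. Expanding, f(-3 − u) = u^3 + 12u^2 + 39u + 32.
All 4 nonzero coefficients of this polynomial in u are positive; hence for u > 0 the value is a sum of positive terms (the constant 32 among them).
So f is strictly positive on (-4, -3); no root exists in the interval.

f has no root in that interval.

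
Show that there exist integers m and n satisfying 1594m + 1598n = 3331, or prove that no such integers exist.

Any value of 1594m + 1598n is a multiple of gcd(1594, 1598) = 2.
But 3331 = 2·1665 + 1, so 2 ∤ 3331.
Therefore 1594m + 1598n = 3331 has no solution in integers.

No, no such integers exist.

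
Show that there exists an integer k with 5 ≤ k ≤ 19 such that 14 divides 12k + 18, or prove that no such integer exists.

k = 9 works, since 12·9 + 18 = 126 = 9·14.

k = 9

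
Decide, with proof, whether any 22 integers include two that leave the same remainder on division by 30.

No, the set {106, 107, 108, 109, 110, 111, 112, 113, 114, 115, 116, 117, 118, 119, 120, 121, 122, 123, 124, 125, 126, 127} is a counterexample.

Take the 22 consecutive integers 106, 107, …, 127: their residues mod 30 are all distinct because 22 ≤ 30.
Hence this collection has no pair with equal remainders mod 30, disproving the claim.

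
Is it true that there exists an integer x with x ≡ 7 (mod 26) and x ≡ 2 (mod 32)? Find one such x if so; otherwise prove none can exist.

No such integer exists.

Both moduli are multiples of 2 = gcd(26, 32), so any solution would satisfy x ≡ 7 and x ≡ 2 modulo 2 simultaneously.
These are incompatible: 7 − 2 = 5 is not divisible by 2.
Therefore no such x exists.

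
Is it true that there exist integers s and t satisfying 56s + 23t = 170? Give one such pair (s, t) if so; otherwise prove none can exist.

Since gcd(56, 23) = 1, every integer is an integer combination of 56 and 23.
Run the Euclidean algorithm on 56 and 23: 56 = 2·23 + 10, 23 = 2·10 + 3, 10 = 3·3 + 1, 3 = 3·1 + 0.
Working back up the chain: 1 = 10 − 3·3 = 10 − 3·(23 − 2·10) = −3·23 + 7·10 = −3·23 + 7·(56 − 2·23) = 7·56 − 17·23. So 56·7 + 23·(-17) = 1.
Multiplying through by 170: s = 7·170 = 1190, t = (-17)·170 = -2890 is a solution.
Subtracting 51·23 from s and adding 51·56 to t gives the tidier solution (17, -34).
Indeed 56·17 + 23·(-34) = 952 − 782 = 170.

s = 17, t = -34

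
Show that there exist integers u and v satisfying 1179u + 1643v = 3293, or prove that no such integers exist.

Since gcd(1179, 1643) = 1, every integer is an integer combination of 1179 and 1643.
Euclidean algorithm: 1643 = 1·1179 + 464, 1179 = 2·464 + 251, 464 = 1·251 + 213, 251 = 1·213 + 38, 213 = 5·38 + 23, 38 = 1·23 + 15, 23 = 1·15 + 8, 15 = 1·8 + 7, 8 = 1·7 + 1, 7 = 7·1 + 0.
Working back up the chain: 1 = 8 − 1·7 = 8 − (15 − 1·8) = −15 + 2·8 = −15 + 2·(23 − 1·15) = 2·23 − 3·15 = 2·23 − 3·(38 − 1·23) = −3·38 + 5·23 = −3·38 + 5·(213 − 5·38) = 5·213 − 28·38 = 5·213 − 28·(251 − 1·213) = −28·251 + 33·213 = −28·251 + 33·(464 − 1·251) = 33·464 − 61·251 = 33·464 − 61·(1179 − 2·464) = −61·1179 + 155·464 = −61·1179 + 155·(1643 − 1·1179) = 155·1643 − 216·1179. So 1179·(-216) + 1643·155 = 1.
Multiplying through by 3293: u = (-216)·3293 = -711288, v = 155·3293 = 510415 is a solution.
The general solution is u = -711288 + 1643k, v = 510415 − 1179k; taking k = 433 gives the smaller pair u = 131, v = -92.
Check: 1179·131 + 1643·(-92) = 154449 − 151156 = 3293. ✓

u = 131, v = -92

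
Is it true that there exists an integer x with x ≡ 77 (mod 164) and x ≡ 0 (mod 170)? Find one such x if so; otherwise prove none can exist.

Reduce both congruences modulo 2, which divides 164 and 170: they say x ≡ 77 (mod 2) and x ≡ 0 (mod 2).
These are incompatible: 77 − 0 = 77 is not divisible by 2.
Therefore no such x exists.

No, no such integer exists.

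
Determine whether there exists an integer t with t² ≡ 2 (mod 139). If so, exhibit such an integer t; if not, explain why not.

No, no such integer exists.

139 is prime, so by Euler's criterion 2 is a square mod 139 iff 2^((139−1)/2) = 2^69 ≡ 1 (mod 139).
Repeated squaring mod 139: 2^2 = 4 ≡ 4; 2^4 ≡ 4² = 16 ≡ 16; 2^8 ≡ 16² = 256 ≡ 117; 2^16 ≡ 117² = 13689 ≡ 67; 2^32 ≡ 67² = 4489 ≡ 41; 2^64 ≡ 41² = 1681 ≡ 13.
Since 69 = 64 + 4 + 1, 2^69 ≡ 13 · 16 · 2; multiplying out mod 139: 13·16 = 208 ≡ 69, then 69·2 = 138 ≡ 138. Thus 2^69 ≡ 138 ≡ −1 (mod 139).
By Euler's criterion 2 is a quadratic non-residue mod 139: no t satisfies t² ≡ 2 (mod 139).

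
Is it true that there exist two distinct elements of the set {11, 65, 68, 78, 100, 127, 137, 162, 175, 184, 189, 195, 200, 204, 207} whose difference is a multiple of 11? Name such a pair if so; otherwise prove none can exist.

The pair (65, 175) works.

Reduce each element mod 11: 11↦0, 65↦10, 68↦2, 78↦1, 100↦1, 127↦6, 137↦5, 162↦8, 175↦10, 184↦8, 189↦2, 195↦8, 200↦2, 204↦6, 207↦9. The residue 10 repeats (at 65 and 175), and 175 − 65 = 110 = 10·11.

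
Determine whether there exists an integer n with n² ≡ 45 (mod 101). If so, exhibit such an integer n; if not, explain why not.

n = 67

Take n = 67. Then 67² = 4489 = 44·101 + 45, so 67² ≡ 45 (mod 101).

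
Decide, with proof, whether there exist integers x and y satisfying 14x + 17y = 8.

Since gcd(14, 17) = 1, every integer is an integer combination of 14 and 17.
Euclidean algorithm: 17 = 1·14 + 3, 14 = 4·3 + 2, 3 = 1·2 + 1, 2 = 2·1 + 0.
Working back up the chain: 1 = 3 − 1·2 = 3 − (14 − 4·3) = −14 + 5·3 = −14 + 5·(17 − 1·14) = 5·17 − 6·14. So 14·(-6) + 17·5 = 1.
Times 8: 14·(-48) + 17·40 = 8, so (-48, 40) solves it.
Shifting by a multiple of (17, −14) keeps it a solution: x = -48 + 3·17 = 3, y = 40 − 3·14 = -2.
Check: 14·3 + 17·(-2) = 42 − 34 = 8. ✓

x = 3, y = -2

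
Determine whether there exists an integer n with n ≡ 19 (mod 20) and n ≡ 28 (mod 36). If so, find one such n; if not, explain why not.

Both moduli are multiples of 4 = gcd(20, 36), so any solution would satisfy n ≡ 19 and n ≡ 28 modulo 4 simultaneously.
These are incompatible: 19 − 28 = -9 is not divisible by 4.
Therefore no such n exists.

No, no such integer exists.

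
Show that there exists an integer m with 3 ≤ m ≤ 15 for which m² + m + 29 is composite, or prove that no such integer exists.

At m = 11: 11² + 11 + 29 = 161 = 7·23, which is composite.

m = 11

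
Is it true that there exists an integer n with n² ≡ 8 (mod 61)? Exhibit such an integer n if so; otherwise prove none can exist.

Apply Euler's criterion with the prime 61: 8 is a quadratic residue iff 8^30 ≡ 1 (mod 61), and a non-residue iff it is ≡ −1.
Repeated squaring mod 61: 8^2 = 64 ≡ 3; 8^4 ≡ 3² = 9 ≡ 9; 8^8 ≡ 9² = 81 ≡ 20; 8^16 ≡ 20² = 400 ≡ 34.
Since 30 = 16 + 8 + 4 + 2, 8^30 ≡ 34 · 20 · 9 · 3; multiplying out mod 61: 34·20 = 680 ≡ 9, then 9·9 = 81 ≡ 20, then 20·3 = 60 ≡ 60. Thus 8^30 ≡ 60 ≡ −1 (mod 61).
The value −1 means 8 is a non-residue modulo 61, so n² ≡ 8 (mod 61) is impossible.

There is no such integer.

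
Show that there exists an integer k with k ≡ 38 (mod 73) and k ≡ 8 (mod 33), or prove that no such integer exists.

k = 1790

gcd(73, 33) = 1, so the Chinese Remainder Theorem guarantees exactly one residue class mod 2409 satisfying both.
Any solution of the first congruence is k = 38 + 73t; substituting into the second, 73t ≡ 8 − 38 ≡ 3 (mod 33).
73 ≡ 7 (mod 33), so this reads 7t ≡ 3 (mod 33). To invert 7 modulo 33: 33 = 4·7 + 5, 7 = 1·5 + 2, 5 = 2·2 + 1, 2 = 2·1 + 0, and unwinding, 1 = 5 − 2·2 = 5 − 2·(7 − 1·5) = −2·7 + 3·5 = −2·7 + 3·(33 − 4·7) = 3·33 − 14·7. Thus 7⁻¹ ≡ -14 ≡ 19 (mod 33).
Therefore t ≡ 19·3 = 57 ≡ 24 (mod 33).
Taking t = 24 gives k = 38 + 73·24 = 1790.
Indeed 1790 ≡ 38 (mod 73) and 1790 ≡ 8 (mod 33).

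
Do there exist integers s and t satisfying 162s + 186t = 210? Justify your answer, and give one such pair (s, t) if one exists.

Every value of 162s + 186t is a multiple of gcd(162, 186) = 6; since 6 ∣ 210, solutions exist.
Dividing through by 6 reduces the equation to 27s + 31t = 35.
Euclidean algorithm: 31 = 1·27 + 4, 27 = 6·4 + 3, 4 = 1·3 + 1, 3 = 3·1 + 0.
Working back up the chain: 1 = 4 − 1·3 = 4 − (27 − 6·4) = −27 + 7·4 = −27 + 7·(31 − 1·27) = 7·31 − 8·27. So 27·(-8) + 31·7 = 1.
Multiplying through by 35: s = (-8)·35 = -280, t = 7·35 = 245 is a solution.
Shifting by a multiple of (31, −27) keeps it a solution: s = -280 + 10·31 = 30, t = 245 − 10·27 = -25.
Check: 162·30 + 186·(-25) = 4860 − 4650 = 210. ✓

s = 30, t = -25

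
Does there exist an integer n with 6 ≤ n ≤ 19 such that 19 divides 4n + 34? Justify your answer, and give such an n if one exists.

At n = 6, 4·6 + 34 = 58 ≡ 1 (mod 19), and each step in n adds 4, giving residues 1, 5, 9, 13, 17, 2, 6, 10, 14, 18, 3, 7, 11, 15 for n = 6, 7, …, 19.
Since 0 is absent from this list, 19 ∤ 4n + 34 for every n with 6 ≤ n ≤ 19.

There is no such integer n in that range.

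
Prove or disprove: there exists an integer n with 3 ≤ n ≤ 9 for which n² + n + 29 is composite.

At n = 4: 4² + 4 + 29 = 49 = 7·7, which is composite.

n = 4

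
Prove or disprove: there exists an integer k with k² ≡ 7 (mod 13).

Squares mod 13 repeat after k = 6 (as (−k)² = k²); for k = 0..6 they are 0, 1, 4, 9, 3, 12, 10.
So the quadratic residues mod 13 are {0, 1, 3, 4, 9, 10, 12}, and 7 is not among them.
Hence no integer k has k² ≡ 7 (mod 13).

There is no such integer.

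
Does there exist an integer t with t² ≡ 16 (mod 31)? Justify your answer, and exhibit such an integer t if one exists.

t = 4

Take t = 4. Then 4² = 16, and since 0 ≤ 16 < 31 this is already reduced: 4² ≡ 16 (mod 31).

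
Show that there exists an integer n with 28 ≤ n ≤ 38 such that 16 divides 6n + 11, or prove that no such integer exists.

At n = 28, 6·28 + 11 = 179 ≡ 3 (mod 16), and each step in n adds 6, giving residues 3, 9, 15, 5, 11, 1, 7, 13, 3, 9, 15 for n = 28, 29, …, 38.
None is 0, so 16 never divides 6n + 11 on this range.

No such integer n in that range exists.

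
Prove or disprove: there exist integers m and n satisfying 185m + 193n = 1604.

Since gcd(185, 193) = 1, every integer is an integer combination of 185 and 193.
Run the Euclidean algorithm on 193 and 185: 193 = 1·185 + 8, 185 = 23·8 + 1, 8 = 8·1 + 0.
Back-substituting, 1 = 185 − 23·8 = 185 − 23·(193 − 1·185) = −23·193 + 24·185; that is, 185·24 + 193·(-23) = 1.
Multiplying through by 1604: m = 24·1604 = 38496, n = (-23)·1604 = -36892 is a solution.
Shifting by a multiple of (193, −185) keeps it a solution: m = 38496 − 199·193 = 89, n = -36892 + 199·185 = -77.
Indeed 185·89 + 193·(-77) = 16465 − 14861 = 1604.

m = 89, n = -77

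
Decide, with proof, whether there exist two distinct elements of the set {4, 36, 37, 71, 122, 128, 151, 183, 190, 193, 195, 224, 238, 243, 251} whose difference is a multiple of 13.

The pair (4, 238) works.

4 mod 13 = 4 and 238 mod 13 = 4, so 238 − 4 = 234 = 18·13.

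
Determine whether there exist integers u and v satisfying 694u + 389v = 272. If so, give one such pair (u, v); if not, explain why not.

u = 182, v = -324

694 and 389 are coprime, so 694u + 389v ranges over all of ℤ.
Euclidean algorithm: 694 = 1·389 + 305, 389 = 1·305 + 84, 305 = 3·84 + 53, 84 = 1·53 + 31, 53 = 1·31 + 22, 31 = 1·22 + 9, 22 = 2·9 + 4, 9 = 2·4 + 1, 4 = 4·1 + 0.
Working back up the chain: 1 = 9 − 2·4 = 9 − 2·(22 − 2·9) = −2·22 + 5·9 = −2·22 + 5·(31 − 1·22) = 5·31 − 7·22 = 5·31 − 7·(53 − 1·31) = −7·53 + 12·31 = −7·53 + 12·(84 − 1·53) = 12·84 − 19·53 = 12·84 − 19·(305 − 3·84) = −19·305 + 69·84 = −19·305 + 69·(389 − 1·305) = 69·389 − 88·305 = 69·389 − 88·(694 − 1·389) = −88·694 + 157·389. So 694·(-88) + 389·157 = 1.
Scaling by 272 gives the particular solution (u, v) = (-23936, 42704).
The general solution is u = -23936 + 389k, v = 42704 − 694k; taking k = 62 gives the smaller pair u = 182, v = -324.
Indeed 694·182 + 389·(-324) = 126308 − 126036 = 272.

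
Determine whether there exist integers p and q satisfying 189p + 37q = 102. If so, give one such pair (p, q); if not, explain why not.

Since gcd(189, 37) = 1, every integer is an integer combination of 189 and 37.
Run the Euclidean algorithm on 189 and 37: 189 = 5·37 + 4, 37 = 9·4 + 1, 4 = 4·1 + 0.
Back-substituting, 1 = 37 − 9·4 = 37 − 9·(189 − 5·37) = −9·189 + 46·37; that is, 189·(-9) + 37·46 = 1.
Multiplying through by 102: p = (-9)·102 = -918, q = 46·102 = 4692 is a solution.
Adding 25·37 to p and subtracting 25·189 from q gives the tidier solution (7, -33).
Indeed 189·7 + 37·(-33) = 1323 − 1221 = 102.

p = 7, q = -33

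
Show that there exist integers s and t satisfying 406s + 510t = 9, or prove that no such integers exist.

Both 406 and 510 are divisible by gcd(406, 510) = 2, hence so is any combination 406s + 510t.
But 9 = 2·4 + 1, so 2 ∤ 9.
So the equation is unsolvable over ℤ.

No such integers exist.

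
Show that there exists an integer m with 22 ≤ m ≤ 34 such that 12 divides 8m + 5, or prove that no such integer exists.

For m = 22, 23, …, 34 the values of 8m + 5 modulo 12 are 1, 9, 5, 1, 9, 5, 1, 9, 5, 1, 9, 5, 1 respectively.
None is 0, so 12 never divides 8m + 5 on this range.

No, no such integer m in that range exists.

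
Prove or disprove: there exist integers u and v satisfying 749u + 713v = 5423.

u = 12, v = -5

Since gcd(749, 713) = 1, every integer is an integer combination of 749 and 713.
Euclidean algorithm: 749 = 1·713 + 36, 713 = 19·36 + 29, 36 = 1·29 + 7, 29 = 4·7 + 1, 7 = 7·1 + 0.
Working back up the chain: 1 = 29 − 4·7 = 29 − 4·(36 − 1·29) = −4·36 + 5·29 = −4·36 + 5·(713 − 19·36) = 5·713 − 99·36 = 5·713 − 99·(749 − 1·713) = −99·749 + 104·713. So 749·(-99) + 713·104 = 1.
Scaling by 5423 gives the particular solution (u, v) = (-536877, 563992).
Shifting by a multiple of (713, −749) keeps it a solution: u = -536877 + 753·713 = 12, v = 563992 − 753·749 = -5.
Indeed 749·12 + 713·(-5) = 8988 − 3565 = 5423.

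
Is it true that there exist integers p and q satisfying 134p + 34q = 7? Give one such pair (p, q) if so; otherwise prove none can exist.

gcd(134, 34) = 2, so every integer of the form 134p + 34q is a multiple of 2.
But 7 is not a multiple of 2 (it leaves remainder 1).
Therefore 134p + 34q = 7 has no solution in integers.

There are no such integers.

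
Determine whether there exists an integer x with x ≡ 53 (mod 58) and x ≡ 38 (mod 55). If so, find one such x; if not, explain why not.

The moduli 58 and 55 are coprime, so by the Chinese Remainder Theorem a unique solution modulo 3190 exists.
Write x = 53 + 58t and require 53 + 58t ≡ 38 (mod 55), i.e. 58t ≡ 40 (mod 55).
58 ≡ 3 (mod 55), so this reads 3t ≡ 40 (mod 55). Note 3·37 = 111 ≡ 1 (mod 55) (as 111 − 1 = 2·55), so 3⁻¹ ≡ 37.
Multiplying by 37: t ≡ 37·40 = 1480 ≡ 50 (mod 55).
With t = 50: x = 53 + 58·50 = 2953.
Indeed 2953 ≡ 53 (mod 58) and 2953 ≡ 38 (mod 55).

x = 2953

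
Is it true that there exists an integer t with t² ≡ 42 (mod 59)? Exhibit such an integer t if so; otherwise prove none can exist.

Apply Euler's criterion with the prime 59: 42 is a quadratic residue iff 42^29 ≡ 1 (mod 59), and a non-residue iff it is ≡ −1.
Repeated squaring mod 59: 42^2 = 1764 ≡ 53; 42^4 ≡ 53² = 2809 ≡ 36; 42^8 ≡ 36² = 1296 ≡ 57; 42^16 ≡ 57² = 3249 ≡ 4.
Since 29 = 16 + 8 + 4 + 1, 42^29 ≡ 4 · 57 · 36 · 42; multiplying out mod 59: 4·57 = 228 ≡ 51, then 51·36 = 1836 ≡ 7, then 7·42 = 294 ≡ 58. Thus 42^29 ≡ 58 ≡ −1 (mod 59).
By Euler's criterion 42 is a quadratic non-residue mod 59: no t satisfies t² ≡ 42 (mod 59).

No, no such integer exists.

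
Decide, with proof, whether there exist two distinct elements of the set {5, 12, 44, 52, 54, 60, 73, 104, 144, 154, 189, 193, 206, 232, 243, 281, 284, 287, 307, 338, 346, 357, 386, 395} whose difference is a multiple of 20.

Reduce each element mod 20: 5↦5, 12↦12, 44↦4, 52↦12, 54↦14, 60↦0, 73↦13, 104↦4, 144↦4, 154↦14, 189↦9, 193↦13, 206↦6, 232↦12, 243↦3, 281↦1, 284↦4, 287↦7, 307↦7, 338↦18, 346↦6, 357↦17, 386↦6, 395↦15. The residue 12 repeats (at 12 and 52), and 52 − 12 = 40 = 2·20.

Yes: 12 and 52.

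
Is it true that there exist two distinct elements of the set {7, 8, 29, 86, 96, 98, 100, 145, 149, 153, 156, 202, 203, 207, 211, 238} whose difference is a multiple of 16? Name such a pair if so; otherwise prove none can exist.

Two integers differ by a multiple of 16 exactly when they have the same residue mod 16. The residues are 7↦7, 8↦8, 29↦13, 86↦6, 96↦0, 98↦2, 100↦4, 145↦1, 149↦5, 153↦9, 156↦12, 202↦10, 203↦11, 207↦15, 211↦3, 238↦14.
These 16 residues are pairwise different, hence no difference of two elements is divisible by 16.

No such pair exists.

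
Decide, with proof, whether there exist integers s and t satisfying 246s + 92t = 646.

s = 3, t = -1

Since gcd(246, 92) = 2 and 646 = 2·323, Bézout's identity guarantees a solution.
Dividing through by 2 reduces the equation to 123s + 46t = 323.
Run the Euclidean algorithm on 123 and 46: 123 = 2·46 + 31, 46 = 1·31 + 15, 31 = 2·15 + 1, 15 = 15·1 + 0.
Back-substituting, 1 = 31 − 2·15 = 31 − 2·(46 − 1·31) = −2·46 + 3·31 = −2·46 + 3·(123 − 2·46) = 3·123 − 8·46; that is, 123·3 + 46·(-8) = 1.
Times 323: 123·969 + 46·(-2584) = 323, so (969, -2584) solves it.
Shifting by a multiple of (46, −123) keeps it a solution: s = 969 − 21·46 = 3, t = -2584 + 21·123 = -1.
Indeed 246·3 + 92·(-1) = 738 − 92 = 646.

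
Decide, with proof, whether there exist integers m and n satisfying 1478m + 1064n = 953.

No, no such integers exist.

Both 1478 and 1064 are divisible by gcd(1478, 1064) = 2, hence so is any combination 1478m + 1064n.
However 953 leaves remainder 1 on division by 2.
So the equation is unsolvable over ℤ.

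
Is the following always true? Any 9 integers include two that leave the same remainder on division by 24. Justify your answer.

No, the set {10, 11, 12, 13, 14, 15, 16, 17, 18} is a counterexample.

Consider the 9 integers 10, 11, …, 18. They lie in distinct residue classes modulo 24, since 9 ≤ 24.
So no two of them leave the same remainder on division by 24; the claim fails for this set.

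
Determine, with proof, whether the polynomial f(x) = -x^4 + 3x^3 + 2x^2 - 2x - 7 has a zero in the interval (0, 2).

Yes, f has a root in the interval.

f(0) = -7 and f(2) = 5, which have opposite signs.
Since f is a polynomial it is continuous on [0, 2].
By the Intermediate Value Theorem f must vanish at some point of (0, 2).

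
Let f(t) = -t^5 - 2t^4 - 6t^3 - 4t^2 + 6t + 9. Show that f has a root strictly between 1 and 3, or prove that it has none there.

Such a root exists.

f(1) = 2 and f(3) = -576, which have opposite signs.
f is continuous everywhere (it is a polynomial), in particular on [1, 3].
By the Intermediate Value Theorem, f takes the value 0 somewhere in the open interval.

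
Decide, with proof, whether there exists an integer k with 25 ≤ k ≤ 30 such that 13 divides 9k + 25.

Scanning upward from k = 25 gives 250, 259, 268, 277, none divisible by 13. At k = 29 we get 9·29 + 25 = 286, and 286 = 13·22.

k = 29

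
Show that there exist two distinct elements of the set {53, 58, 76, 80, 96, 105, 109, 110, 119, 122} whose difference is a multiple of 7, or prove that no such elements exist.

The pair (53, 109) works.

Both 53 and 109 leave remainder 4 on division by 7; their difference 56 = 8·7 is a multiple of 7.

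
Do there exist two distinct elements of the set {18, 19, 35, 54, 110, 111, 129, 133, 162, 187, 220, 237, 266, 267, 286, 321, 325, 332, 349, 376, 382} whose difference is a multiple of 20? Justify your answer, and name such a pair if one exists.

The pair (129, 349) works.

Both 129 and 349 leave remainder 9 on division by 20; their difference 220 = 11·20 is a multiple of 20.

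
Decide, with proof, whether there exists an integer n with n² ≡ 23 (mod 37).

No, no such integer exists.

37 is prime, so by Euler's criterion 23 is a square mod 37 iff 23^((37−1)/2) = 23^18 ≡ 1 (mod 37).
Repeated squaring mod 37: 23^2 = 529 ≡ 11; 23^4 ≡ 11² = 121 ≡ 10; 23^8 ≡ 10² = 100 ≡ 26; 23^16 ≡ 26² = 676 ≡ 10.
Since 18 = 16 + 2, 23^18 ≡ 10 · 11; multiplying out mod 37: 10·11 = 110 ≡ 36. Thus 23^18 ≡ 36 ≡ −1 (mod 37).
The value −1 means 23 is a non-residue modulo 37, so n² ≡ 23 (mod 37) is impossible.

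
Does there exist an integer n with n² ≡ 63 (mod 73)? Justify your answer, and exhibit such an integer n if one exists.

No, no such integer exists.

73 is prime, so by Euler's criterion 63 is a square mod 73 iff 63^((73−1)/2) = 63^36 ≡ 1 (mod 73).
Squaring successively (mod 73): 63^2 = 3969 ≡ 27; 63^4 ≡ 27² = 729 ≡ 72; 63^8 ≡ 72² = 5184 ≡ 1; 63^16 ≡ 1² = 1 ≡ 1; 63^32 ≡ 1² = 1 ≡ 1.
Since 36 = 32 + 4, 63^36 ≡ 1 · 72; multiplying out mod 73: 1·72 = 72 ≡ 72. Thus 63^36 ≡ 72 ≡ −1 (mod 73).
By Euler's criterion 63 is a quadratic non-residue mod 73: no n satisfies n² ≡ 63 (mod 73).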